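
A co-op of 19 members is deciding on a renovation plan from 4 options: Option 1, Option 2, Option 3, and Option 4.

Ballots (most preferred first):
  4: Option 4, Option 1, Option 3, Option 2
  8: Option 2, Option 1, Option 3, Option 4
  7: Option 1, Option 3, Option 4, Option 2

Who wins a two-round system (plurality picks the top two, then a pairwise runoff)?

Option 1

Round 1 first-place votes: Option 1 7, Option 2 8, Option 3 0, Option 4 4. Option 2 and Option 1 advance.
Runoff: Option 2 is ranked above Option 1 on 8 ballots, Option 1 above Option 2 on 11.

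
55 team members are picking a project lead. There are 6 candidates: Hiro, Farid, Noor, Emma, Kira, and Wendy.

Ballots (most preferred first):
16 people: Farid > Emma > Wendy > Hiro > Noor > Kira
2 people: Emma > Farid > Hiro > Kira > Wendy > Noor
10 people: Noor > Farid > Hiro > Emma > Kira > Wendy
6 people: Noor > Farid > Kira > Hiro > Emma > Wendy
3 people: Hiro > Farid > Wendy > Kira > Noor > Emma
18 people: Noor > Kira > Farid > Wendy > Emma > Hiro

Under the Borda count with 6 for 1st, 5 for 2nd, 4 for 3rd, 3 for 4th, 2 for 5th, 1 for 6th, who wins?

Hiro: 16×3 + 2×4 + 10×4 + 6×3 + 3×6 + 18×1 = 150
Farid: 16×6 + 2×5 + 10×5 + 6×5 + 3×5 + 18×4 = 273
Noor: 16×2 + 2×1 + 10×6 + 6×6 + 3×2 + 18×6 = 244
Emma: 16×5 + 2×6 + 10×3 + 6×2 + 3×1 + 18×2 = 173
Kira: 16×1 + 2×3 + 10×2 + 6×4 + 3×3 + 18×5 = 165
Wendy: 16×4 + 2×2 + 10×1 + 6×1 + 3×4 + 18×3 = 150

Farid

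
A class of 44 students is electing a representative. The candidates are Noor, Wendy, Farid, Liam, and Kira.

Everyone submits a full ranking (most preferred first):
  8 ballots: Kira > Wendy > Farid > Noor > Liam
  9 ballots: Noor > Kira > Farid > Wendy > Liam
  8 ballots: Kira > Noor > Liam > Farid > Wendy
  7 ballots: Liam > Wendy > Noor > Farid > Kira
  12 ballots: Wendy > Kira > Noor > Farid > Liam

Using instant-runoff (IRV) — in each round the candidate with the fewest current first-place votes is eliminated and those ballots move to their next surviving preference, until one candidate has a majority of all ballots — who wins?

Round 1: Noor 9, Wendy 12, Farid 0, Liam 7, Kira 16. Farid eliminated.
Round 2: Noor 9, Wendy 12, Liam 7, Kira 16. Liam eliminated.
Round 3: Noor 9, Wendy 19, Kira 16. Noor eliminated.
Round 4: Wendy 19, Kira 25. Kira has a majority (≥23).

Kira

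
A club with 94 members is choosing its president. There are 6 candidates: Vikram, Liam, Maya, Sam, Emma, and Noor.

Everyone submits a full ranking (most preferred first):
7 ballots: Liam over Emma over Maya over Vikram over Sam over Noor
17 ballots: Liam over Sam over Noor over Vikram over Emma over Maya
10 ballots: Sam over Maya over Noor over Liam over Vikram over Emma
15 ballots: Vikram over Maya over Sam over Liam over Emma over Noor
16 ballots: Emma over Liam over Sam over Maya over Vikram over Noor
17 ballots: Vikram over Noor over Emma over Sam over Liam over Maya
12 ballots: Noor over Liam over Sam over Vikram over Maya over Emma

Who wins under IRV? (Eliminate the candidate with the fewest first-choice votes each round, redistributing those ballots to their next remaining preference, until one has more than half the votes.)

Liam

Round 1: Vikram 32, Liam 24, Maya 0, Sam 10, Emma 16, Noor 12. Maya eliminated.
Round 2: Vikram 32, Liam 24, Sam 10, Emma 16, Noor 12. Sam eliminated.
Round 3: Vikram 32, Liam 24, Emma 16, Noor 22. Emma eliminated.
Round 4: Vikram 32, Liam 40, Noor 22. Noor eliminated.
Round 5: Vikram 32, Liam 62. Liam has a majority (≥48).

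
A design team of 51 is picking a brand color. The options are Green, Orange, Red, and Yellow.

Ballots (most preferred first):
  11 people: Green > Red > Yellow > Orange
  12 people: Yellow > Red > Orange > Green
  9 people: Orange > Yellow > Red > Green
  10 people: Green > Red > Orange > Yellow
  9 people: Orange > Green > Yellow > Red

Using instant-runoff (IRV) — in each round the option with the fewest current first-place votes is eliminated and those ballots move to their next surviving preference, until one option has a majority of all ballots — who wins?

Orange

Round 1: Green 21, Orange 18, Red 0, Yellow 12. Red eliminated.
Round 2: Green 21, Orange 18, Yellow 12. Yellow eliminated.
Round 3: Green 21, Orange 30. Orange has a majority (≥26).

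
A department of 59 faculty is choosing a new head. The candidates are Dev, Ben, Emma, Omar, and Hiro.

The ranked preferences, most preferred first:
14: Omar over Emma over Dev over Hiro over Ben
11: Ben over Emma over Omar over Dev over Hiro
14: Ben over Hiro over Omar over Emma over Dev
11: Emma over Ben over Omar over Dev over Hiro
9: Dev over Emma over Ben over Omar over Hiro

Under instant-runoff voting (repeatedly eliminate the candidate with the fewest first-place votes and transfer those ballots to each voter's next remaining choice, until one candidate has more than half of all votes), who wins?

Round 1: Dev 9, Ben 25, Emma 11, Omar 14, Hiro 0. Hiro eliminated.
Round 2: Dev 9, Ben 25, Emma 11, Omar 14. Dev eliminated.
Round 3: Ben 25, Emma 20, Omar 14. Omar eliminated.
Round 4: Ben 25, Emma 34. Emma has a majority (≥30).

Emma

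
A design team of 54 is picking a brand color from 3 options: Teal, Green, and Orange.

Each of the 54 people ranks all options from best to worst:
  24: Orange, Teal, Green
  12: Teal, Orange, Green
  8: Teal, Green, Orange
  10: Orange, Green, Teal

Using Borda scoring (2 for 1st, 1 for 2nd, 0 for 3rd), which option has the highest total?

Orange

Teal: 24×1 + 12×2 + 8×2 + 10×0 = 64
Green: 24×0 + 12×0 + 8×1 + 10×1 = 18
Orange: 24×2 + 12×1 + 8×0 + 10×2 = 80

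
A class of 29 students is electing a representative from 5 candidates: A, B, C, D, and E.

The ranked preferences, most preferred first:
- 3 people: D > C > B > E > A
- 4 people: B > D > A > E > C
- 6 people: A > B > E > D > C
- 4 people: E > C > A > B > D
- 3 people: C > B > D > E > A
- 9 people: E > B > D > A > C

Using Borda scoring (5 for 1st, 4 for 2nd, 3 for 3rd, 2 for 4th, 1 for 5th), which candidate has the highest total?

A: 3×1 + 4×3 + 6×5 + 4×3 + 3×1 + 9×2 = 78
B: 3×3 + 4×5 + 6×4 + 4×2 + 3×4 + 9×4 = 109
C: 3×4 + 4×1 + 6×1 + 4×4 + 3×5 + 9×1 = 62
D: 3×5 + 4×4 + 6×2 + 4×1 + 3×3 + 9×3 = 83
E: 3×2 + 4×2 + 6×3 + 4×5 + 3×2 + 9×5 = 103

B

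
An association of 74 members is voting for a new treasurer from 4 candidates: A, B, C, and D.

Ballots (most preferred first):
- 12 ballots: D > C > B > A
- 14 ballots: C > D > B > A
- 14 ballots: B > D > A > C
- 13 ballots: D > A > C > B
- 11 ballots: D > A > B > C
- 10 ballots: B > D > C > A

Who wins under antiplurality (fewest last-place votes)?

Last-place votes: A 36, B 13, C 25, D 0.

D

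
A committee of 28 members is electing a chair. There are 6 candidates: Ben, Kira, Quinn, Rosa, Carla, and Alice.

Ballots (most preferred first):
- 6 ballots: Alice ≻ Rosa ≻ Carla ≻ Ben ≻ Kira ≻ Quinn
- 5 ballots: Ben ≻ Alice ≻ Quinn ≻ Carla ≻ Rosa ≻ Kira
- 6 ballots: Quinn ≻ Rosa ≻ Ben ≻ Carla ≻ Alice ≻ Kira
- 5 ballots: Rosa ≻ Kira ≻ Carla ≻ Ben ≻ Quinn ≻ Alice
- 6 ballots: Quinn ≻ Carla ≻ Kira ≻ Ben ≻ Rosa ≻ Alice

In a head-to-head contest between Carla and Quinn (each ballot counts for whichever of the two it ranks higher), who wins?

Carla is ranked above Quinn on 11 ballots; Quinn above Carla on 17.

Quinn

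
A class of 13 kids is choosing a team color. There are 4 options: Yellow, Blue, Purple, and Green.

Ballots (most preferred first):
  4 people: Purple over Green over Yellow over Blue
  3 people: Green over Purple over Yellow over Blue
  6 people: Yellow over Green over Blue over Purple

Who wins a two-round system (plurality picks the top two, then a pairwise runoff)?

Purple

Round 1 first-place votes: Yellow 6, Blue 0, Purple 4, Green 3. Yellow and Purple advance.
Runoff: Yellow is ranked above Purple on 6 ballots, Purple above Yellow on 7.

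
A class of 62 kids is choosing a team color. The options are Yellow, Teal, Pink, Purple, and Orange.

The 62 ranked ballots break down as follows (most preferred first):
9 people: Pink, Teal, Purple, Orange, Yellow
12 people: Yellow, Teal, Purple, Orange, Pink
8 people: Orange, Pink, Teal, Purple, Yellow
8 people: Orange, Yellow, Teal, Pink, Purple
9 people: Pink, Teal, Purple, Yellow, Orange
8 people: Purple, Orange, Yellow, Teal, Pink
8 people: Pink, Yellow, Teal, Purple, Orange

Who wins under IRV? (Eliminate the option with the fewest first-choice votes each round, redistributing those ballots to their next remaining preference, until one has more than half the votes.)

Round 1: Yellow 12, Teal 0, Pink 26, Purple 8, Orange 16. Teal eliminated.
Round 2: Yellow 12, Pink 26, Purple 8, Orange 16. Purple eliminated.
Round 3: Yellow 12, Pink 26, Orange 24. Yellow eliminated.
Round 4: Pink 26, Orange 36. Orange has a majority (≥32).

Orange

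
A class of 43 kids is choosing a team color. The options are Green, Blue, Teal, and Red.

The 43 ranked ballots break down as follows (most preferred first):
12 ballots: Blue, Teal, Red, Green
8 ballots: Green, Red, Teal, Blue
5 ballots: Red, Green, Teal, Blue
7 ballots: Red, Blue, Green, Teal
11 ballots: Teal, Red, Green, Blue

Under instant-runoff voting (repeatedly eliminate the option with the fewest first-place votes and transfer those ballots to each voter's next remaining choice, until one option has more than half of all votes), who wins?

Red

Round 1: Green 8, Blue 12, Teal 11, Red 12. Green eliminated.
Round 2: Blue 12, Teal 11, Red 20. Teal eliminated.
Round 3: Blue 12, Red 31. Red has a majority (≥22).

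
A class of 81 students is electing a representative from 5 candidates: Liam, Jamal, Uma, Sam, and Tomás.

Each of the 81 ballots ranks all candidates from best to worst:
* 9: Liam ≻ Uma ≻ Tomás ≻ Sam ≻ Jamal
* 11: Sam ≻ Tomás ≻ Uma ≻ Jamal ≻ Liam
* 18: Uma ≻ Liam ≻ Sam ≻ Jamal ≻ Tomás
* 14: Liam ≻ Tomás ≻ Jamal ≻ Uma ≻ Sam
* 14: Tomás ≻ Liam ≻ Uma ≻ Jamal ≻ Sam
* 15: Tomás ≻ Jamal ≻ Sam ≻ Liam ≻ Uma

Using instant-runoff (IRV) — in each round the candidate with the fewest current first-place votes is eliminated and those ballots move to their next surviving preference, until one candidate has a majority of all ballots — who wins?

Round 1: Liam 23, Jamal 0, Uma 18, Sam 11, Tomás 29. Jamal eliminated.
Round 2: Liam 23, Uma 18, Sam 11, Tomás 29. Sam eliminated.
Round 3: Liam 23, Uma 18, Tomás 40. Uma eliminated.
Round 4: Liam 41, Tomás 40. Liam has a majority (≥41).

Liam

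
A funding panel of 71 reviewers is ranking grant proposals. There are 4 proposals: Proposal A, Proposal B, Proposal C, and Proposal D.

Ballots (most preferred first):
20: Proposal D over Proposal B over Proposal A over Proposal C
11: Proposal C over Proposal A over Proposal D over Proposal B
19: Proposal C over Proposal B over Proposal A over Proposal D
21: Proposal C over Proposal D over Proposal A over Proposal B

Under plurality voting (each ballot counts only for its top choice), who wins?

Proposal C

First-place votes: Proposal A 0, Proposal B 0, Proposal C 51, Proposal D 20.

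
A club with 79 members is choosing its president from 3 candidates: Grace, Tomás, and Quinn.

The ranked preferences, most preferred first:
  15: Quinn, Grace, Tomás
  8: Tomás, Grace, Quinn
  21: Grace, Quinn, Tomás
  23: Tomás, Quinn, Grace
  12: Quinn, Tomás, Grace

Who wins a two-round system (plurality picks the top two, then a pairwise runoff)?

Round 1 first-place votes: Grace 21, Tomás 31, Quinn 27. Tomás and Quinn advance.
Runoff: Tomás is ranked above Quinn on 31 ballots, Quinn above Tomás on 48.

Quinn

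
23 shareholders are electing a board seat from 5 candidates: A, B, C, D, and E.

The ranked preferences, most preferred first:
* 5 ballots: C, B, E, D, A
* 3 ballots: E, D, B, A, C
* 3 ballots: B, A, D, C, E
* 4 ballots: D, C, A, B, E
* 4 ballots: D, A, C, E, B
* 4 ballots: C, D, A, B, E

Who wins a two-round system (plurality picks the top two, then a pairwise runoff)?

Round 1 first-place votes: A 0, B 3, C 9, D 8, E 3. C and D advance.
Runoff: C is ranked above D on 9 ballots, D above C on 14.

D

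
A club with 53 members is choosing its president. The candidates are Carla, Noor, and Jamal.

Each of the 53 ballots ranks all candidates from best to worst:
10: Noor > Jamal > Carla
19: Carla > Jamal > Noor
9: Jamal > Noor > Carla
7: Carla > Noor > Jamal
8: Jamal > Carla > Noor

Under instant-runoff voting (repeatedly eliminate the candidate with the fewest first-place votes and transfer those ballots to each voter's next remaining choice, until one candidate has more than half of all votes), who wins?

Jamal

Round 1: Carla 26, Noor 10, Jamal 17. Noor eliminated.
Round 2: Carla 26, Jamal 27. Jamal has a majority (≥27).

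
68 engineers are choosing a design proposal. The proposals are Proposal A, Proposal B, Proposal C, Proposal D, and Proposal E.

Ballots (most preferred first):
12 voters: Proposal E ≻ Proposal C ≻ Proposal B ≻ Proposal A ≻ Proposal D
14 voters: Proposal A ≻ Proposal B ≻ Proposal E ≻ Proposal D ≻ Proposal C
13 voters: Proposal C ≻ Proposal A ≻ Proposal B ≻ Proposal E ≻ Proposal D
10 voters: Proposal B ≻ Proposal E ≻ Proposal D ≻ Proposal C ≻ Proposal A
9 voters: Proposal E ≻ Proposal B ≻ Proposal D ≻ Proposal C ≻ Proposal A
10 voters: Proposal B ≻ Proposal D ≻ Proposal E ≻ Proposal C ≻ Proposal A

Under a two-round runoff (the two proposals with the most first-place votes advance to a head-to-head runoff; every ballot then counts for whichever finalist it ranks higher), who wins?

Proposal B

Round 1 first-place votes: Proposal A 14, Proposal B 20, Proposal C 13, Proposal D 0, Proposal E 21. Proposal E and Proposal B advance.
Runoff: Proposal E is ranked above Proposal B on 21 ballots, Proposal B above Proposal E on 47.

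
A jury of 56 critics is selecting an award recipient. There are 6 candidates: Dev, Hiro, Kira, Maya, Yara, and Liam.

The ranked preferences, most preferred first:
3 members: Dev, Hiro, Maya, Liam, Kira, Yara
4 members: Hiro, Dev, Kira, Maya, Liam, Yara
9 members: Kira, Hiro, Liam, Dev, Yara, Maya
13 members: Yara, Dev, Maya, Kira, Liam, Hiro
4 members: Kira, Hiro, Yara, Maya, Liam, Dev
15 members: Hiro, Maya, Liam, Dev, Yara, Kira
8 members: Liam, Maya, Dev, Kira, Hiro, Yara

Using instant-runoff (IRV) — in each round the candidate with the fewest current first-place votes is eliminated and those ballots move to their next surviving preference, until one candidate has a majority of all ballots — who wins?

Kira

Round 1: Dev 3, Hiro 19, Kira 13, Maya 0, Yara 13, Liam 8. Maya eliminated.
Round 2: Dev 3, Hiro 19, Kira 13, Yara 13, Liam 8. Dev eliminated.
Round 3: Hiro 22, Kira 13, Yara 13, Liam 8. Liam eliminated.
Round 4: Hiro 22, Kira 21, Yara 13. Yara eliminated.
Round 5: Hiro 22, Kira 34. Kira has a majority (≥29).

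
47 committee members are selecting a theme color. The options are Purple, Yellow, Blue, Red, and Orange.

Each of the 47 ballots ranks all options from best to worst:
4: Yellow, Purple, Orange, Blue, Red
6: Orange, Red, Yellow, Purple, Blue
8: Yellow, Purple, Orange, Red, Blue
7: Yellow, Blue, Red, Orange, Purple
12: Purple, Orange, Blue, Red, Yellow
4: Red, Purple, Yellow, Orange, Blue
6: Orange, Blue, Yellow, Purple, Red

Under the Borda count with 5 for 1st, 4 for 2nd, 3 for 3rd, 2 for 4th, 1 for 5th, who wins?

Orange

Purple: 4×4 + 6×2 + 8×4 + 7×1 + 12×5 + 4×4 + 6×2 = 155
Yellow: 4×5 + 6×3 + 8×5 + 7×5 + 12×1 + 4×3 + 6×3 = 155
Blue: 4×2 + 6×1 + 8×1 + 7×4 + 12×3 + 4×1 + 6×4 = 114
Red: 4×1 + 6×4 + 8×2 + 7×3 + 12×2 + 4×5 + 6×1 = 115
Orange: 4×3 + 6×5 + 8×3 + 7×2 + 12×4 + 4×2 + 6×5 = 166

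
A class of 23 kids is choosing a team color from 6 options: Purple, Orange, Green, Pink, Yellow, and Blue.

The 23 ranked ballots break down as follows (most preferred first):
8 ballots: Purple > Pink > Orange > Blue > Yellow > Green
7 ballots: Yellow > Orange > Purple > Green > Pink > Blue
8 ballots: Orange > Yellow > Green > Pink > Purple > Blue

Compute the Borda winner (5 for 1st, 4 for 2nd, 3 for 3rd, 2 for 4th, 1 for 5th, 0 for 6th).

Purple: 8×5 + 7×3 + 8×1 = 69
Orange: 8×3 + 7×4 + 8×5 = 92
Green: 8×0 + 7×2 + 8×3 = 38
Pink: 8×4 + 7×1 + 8×2 = 55
Yellow: 8×1 + 7×5 + 8×4 = 75
Blue: 8×2 + 7×0 + 8×0 = 16

Orange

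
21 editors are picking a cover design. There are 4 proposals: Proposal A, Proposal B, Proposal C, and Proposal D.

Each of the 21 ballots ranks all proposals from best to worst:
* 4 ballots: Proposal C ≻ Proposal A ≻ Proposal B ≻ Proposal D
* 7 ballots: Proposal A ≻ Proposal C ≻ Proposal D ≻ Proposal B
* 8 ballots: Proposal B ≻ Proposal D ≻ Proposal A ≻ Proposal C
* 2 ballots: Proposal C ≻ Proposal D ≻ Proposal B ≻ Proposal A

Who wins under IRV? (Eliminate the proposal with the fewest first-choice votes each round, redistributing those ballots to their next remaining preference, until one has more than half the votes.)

Proposal A

Round 1: Proposal A 7, Proposal B 8, Proposal C 6, Proposal D 0. Proposal D eliminated.
Round 2: Proposal A 7, Proposal B 8, Proposal C 6. Proposal C eliminated.
Round 3: Proposal A 11, Proposal B 10. Proposal A has a majority (≥11).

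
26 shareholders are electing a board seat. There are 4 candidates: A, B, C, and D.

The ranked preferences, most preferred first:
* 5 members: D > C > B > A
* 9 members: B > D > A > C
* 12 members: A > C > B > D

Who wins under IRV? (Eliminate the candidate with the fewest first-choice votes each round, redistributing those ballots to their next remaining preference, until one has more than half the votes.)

Round 1: A 12, B 9, C 0, D 5. C eliminated.
Round 2: A 12, B 9, D 5. D eliminated.
Round 3: A 12, B 14. B has a majority (≥14).

B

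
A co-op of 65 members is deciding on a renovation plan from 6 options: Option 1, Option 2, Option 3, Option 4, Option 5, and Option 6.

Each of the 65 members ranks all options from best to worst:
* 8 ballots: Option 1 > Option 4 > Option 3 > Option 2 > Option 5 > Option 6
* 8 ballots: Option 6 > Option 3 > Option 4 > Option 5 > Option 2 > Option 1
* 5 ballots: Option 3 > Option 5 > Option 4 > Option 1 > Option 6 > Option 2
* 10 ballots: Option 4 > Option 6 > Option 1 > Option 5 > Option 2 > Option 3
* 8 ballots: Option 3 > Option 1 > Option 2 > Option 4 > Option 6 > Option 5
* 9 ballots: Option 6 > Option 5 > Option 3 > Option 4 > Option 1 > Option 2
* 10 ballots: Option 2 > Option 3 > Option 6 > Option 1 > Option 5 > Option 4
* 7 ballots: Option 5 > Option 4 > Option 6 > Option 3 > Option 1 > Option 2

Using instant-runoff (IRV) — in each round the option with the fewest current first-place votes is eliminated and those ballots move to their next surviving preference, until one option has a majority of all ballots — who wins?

Round 1: Option 1 8, Option 2 10, Option 3 13, Option 4 10, Option 5 7, Option 6 17. Option 5 eliminated.
Round 2: Option 1 8, Option 2 10, Option 3 13, Option 4 17, Option 6 17. Option 1 eliminated.
Round 3: Option 2 10, Option 3 13, Option 4 25, Option 6 17. Option 2 eliminated.
Round 4: Option 3 23, Option 4 25, Option 6 17. Option 6 eliminated.
Round 5: Option 3 40, Option 4 25. Option 3 has a majority (≥33).

Option 3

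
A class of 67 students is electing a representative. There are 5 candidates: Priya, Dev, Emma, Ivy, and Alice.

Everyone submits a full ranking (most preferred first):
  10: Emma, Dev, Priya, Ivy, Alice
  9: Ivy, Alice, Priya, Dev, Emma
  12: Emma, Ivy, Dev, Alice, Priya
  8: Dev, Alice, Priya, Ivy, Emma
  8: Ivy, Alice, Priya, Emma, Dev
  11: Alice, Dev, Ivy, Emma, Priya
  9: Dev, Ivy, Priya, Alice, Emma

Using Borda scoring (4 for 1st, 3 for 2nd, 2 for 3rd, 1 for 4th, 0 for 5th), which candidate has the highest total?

Ivy

Priya: 10×2 + 9×2 + 12×0 + 8×2 + 8×2 + 11×0 + 9×2 = 88
Dev: 10×3 + 9×1 + 12×2 + 8×4 + 8×0 + 11×3 + 9×4 = 164
Emma: 10×4 + 9×0 + 12×4 + 8×0 + 8×1 + 11×1 + 9×0 = 107
Ivy: 10×1 + 9×4 + 12×3 + 8×1 + 8×4 + 11×2 + 9×3 = 171
Alice: 10×0 + 9×3 + 12×1 + 8×3 + 8×3 + 11×4 + 9×1 = 140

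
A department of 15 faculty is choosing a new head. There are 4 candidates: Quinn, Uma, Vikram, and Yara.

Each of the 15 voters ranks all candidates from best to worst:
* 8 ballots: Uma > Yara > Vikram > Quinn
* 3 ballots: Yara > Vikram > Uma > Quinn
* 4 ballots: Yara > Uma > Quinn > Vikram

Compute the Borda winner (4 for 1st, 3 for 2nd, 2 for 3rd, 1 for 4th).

Quinn: 8×1 + 3×1 + 4×2 = 19
Uma: 8×4 + 3×2 + 4×3 = 50
Vikram: 8×2 + 3×3 + 4×1 = 29
Yara: 8×3 + 3×4 + 4×4 = 52

Yara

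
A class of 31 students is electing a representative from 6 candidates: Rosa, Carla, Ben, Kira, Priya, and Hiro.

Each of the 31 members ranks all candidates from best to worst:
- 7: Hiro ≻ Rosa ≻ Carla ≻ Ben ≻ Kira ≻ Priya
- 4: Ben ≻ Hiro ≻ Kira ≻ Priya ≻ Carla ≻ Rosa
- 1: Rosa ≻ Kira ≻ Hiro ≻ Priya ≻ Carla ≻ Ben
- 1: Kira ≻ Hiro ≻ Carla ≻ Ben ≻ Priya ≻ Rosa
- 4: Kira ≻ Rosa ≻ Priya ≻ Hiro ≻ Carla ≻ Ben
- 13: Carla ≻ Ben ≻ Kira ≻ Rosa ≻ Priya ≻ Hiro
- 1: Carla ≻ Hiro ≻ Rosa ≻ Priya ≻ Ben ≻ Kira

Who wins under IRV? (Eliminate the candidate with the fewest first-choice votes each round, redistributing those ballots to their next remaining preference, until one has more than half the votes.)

Round 1: Rosa 1, Carla 14, Ben 4, Kira 5, Priya 0, Hiro 7. Priya eliminated.
Round 2: Rosa 1, Carla 14, Ben 4, Kira 5, Hiro 7. Rosa eliminated.
Round 3: Carla 14, Ben 4, Kira 6, Hiro 7. Ben eliminated.
Round 4: Carla 14, Kira 6, Hiro 11. Kira eliminated.
Round 5: Carla 14, Hiro 17. Hiro has a majority (≥16).

Hiro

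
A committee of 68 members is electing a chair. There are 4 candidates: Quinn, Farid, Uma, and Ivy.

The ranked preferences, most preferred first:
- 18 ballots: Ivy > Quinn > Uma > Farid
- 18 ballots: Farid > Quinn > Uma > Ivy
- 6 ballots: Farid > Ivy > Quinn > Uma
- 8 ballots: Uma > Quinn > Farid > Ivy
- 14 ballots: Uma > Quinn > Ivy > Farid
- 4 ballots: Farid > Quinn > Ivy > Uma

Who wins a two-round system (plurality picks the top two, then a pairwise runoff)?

Uma

Round 1 first-place votes: Quinn 0, Farid 28, Uma 22, Ivy 18. Farid and Uma advance.
Runoff: Farid is ranked above Uma on 28 ballots, Uma above Farid on 40.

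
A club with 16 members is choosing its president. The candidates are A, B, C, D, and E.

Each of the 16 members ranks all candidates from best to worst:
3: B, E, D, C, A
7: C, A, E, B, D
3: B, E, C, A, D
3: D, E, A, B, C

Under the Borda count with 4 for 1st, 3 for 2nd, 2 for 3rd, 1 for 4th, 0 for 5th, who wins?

A: 3×0 + 7×3 + 3×1 + 3×2 = 30
B: 3×4 + 7×1 + 3×4 + 3×1 = 34
C: 3×1 + 7×4 + 3×2 + 3×0 = 37
D: 3×2 + 7×0 + 3×0 + 3×4 = 18
E: 3×3 + 7×2 + 3×3 + 3×3 = 41

E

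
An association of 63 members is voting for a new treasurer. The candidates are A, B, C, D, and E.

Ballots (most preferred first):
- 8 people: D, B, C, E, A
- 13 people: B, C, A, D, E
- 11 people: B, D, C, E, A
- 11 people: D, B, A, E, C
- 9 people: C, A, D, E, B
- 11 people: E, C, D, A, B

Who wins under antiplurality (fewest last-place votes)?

D

Last-place votes: A 19, B 20, C 11, D 0, E 13.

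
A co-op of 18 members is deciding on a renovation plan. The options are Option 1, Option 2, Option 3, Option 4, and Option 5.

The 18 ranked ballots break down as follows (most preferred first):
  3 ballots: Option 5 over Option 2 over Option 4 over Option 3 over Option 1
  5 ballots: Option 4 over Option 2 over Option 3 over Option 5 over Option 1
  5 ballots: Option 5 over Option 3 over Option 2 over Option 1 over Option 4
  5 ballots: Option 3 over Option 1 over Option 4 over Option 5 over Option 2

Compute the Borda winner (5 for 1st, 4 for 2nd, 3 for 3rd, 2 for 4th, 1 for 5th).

Option 1: 3×1 + 5×1 + 5×2 + 5×4 = 38
Option 2: 3×4 + 5×4 + 5×3 + 5×1 = 52
Option 3: 3×2 + 5×3 + 5×4 + 5×5 = 66
Option 4: 3×3 + 5×5 + 5×1 + 5×3 = 54
Option 5: 3×5 + 5×2 + 5×5 + 5×2 = 60

Option 3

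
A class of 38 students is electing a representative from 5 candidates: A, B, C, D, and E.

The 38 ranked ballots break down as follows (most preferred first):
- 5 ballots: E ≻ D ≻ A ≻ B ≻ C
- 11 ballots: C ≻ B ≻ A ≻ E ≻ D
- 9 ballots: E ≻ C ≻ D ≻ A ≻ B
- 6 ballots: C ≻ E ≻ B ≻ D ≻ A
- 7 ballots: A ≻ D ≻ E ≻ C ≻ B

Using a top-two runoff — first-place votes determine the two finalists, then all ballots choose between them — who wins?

Round 1 first-place votes: A 7, B 0, C 17, D 0, E 14. C and E advance.
Runoff: C is ranked above E on 17 ballots, E above C on 21.

E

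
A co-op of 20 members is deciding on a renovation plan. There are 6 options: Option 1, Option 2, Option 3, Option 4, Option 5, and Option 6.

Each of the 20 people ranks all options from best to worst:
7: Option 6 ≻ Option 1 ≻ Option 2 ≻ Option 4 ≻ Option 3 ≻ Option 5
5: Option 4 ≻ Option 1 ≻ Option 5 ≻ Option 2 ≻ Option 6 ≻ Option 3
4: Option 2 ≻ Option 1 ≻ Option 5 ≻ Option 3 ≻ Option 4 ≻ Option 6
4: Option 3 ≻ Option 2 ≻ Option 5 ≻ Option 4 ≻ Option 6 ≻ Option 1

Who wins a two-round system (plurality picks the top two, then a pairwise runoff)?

Option 4

Round 1 first-place votes: Option 1 0, Option 2 4, Option 3 4, Option 4 5, Option 5 0, Option 6 7. Option 6 and Option 4 advance.
Runoff: Option 6 is ranked above Option 4 on 7 ballots, Option 4 above Option 6 on 13.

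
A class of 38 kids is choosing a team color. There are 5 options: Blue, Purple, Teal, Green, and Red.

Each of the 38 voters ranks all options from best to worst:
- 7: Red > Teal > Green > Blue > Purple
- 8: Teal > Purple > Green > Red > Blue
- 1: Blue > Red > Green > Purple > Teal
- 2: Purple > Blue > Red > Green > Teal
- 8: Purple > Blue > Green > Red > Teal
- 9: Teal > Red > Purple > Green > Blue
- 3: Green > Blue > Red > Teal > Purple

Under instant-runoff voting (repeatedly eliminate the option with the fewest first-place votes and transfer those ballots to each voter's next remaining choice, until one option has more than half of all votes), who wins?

Round 1: Blue 1, Purple 10, Teal 17, Green 3, Red 7. Blue eliminated.
Round 2: Purple 10, Teal 17, Green 3, Red 8. Green eliminated.
Round 3: Purple 10, Teal 17, Red 11. Purple eliminated.
Round 4: Teal 17, Red 21. Red has a majority (≥20).

Red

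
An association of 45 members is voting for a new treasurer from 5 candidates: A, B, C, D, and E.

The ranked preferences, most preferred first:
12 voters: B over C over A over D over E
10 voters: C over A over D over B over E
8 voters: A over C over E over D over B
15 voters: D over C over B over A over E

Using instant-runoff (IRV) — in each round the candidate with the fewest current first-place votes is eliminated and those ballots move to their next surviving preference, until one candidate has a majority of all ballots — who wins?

Round 1: A 8, B 12, C 10, D 15, E 0. E eliminated.
Round 2: A 8, B 12, C 10, D 15. A eliminated.
Round 3: B 12, C 18, D 15. B eliminated.
Round 4: C 30, D 15. C has a majority (≥23).

C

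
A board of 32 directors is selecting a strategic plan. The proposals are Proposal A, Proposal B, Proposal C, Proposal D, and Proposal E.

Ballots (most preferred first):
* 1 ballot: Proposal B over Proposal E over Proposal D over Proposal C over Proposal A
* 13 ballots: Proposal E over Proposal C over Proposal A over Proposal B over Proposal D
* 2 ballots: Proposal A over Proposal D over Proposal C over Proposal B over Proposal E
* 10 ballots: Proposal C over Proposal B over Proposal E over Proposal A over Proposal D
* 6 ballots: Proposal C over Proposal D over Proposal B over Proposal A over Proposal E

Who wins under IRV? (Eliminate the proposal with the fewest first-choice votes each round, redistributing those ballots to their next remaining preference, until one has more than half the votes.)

Round 1: Proposal A 2, Proposal B 1, Proposal C 16, Proposal D 0, Proposal E 13. Proposal D eliminated.
Round 2: Proposal A 2, Proposal B 1, Proposal C 16, Proposal E 13. Proposal B eliminated.
Round 3: Proposal A 2, Proposal C 16, Proposal E 14. Proposal A eliminated.
Round 4: Proposal C 18, Proposal E 14. Proposal C has a majority (≥17).

Proposal C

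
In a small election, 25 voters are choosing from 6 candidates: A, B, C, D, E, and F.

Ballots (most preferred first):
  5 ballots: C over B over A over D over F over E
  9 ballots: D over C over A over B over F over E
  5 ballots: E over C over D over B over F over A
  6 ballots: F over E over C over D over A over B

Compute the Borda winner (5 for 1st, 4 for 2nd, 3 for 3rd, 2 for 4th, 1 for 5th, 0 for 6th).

C

A: 5×3 + 9×3 + 5×0 + 6×1 = 48
B: 5×4 + 9×2 + 5×2 + 6×0 = 48
C: 5×5 + 9×4 + 5×4 + 6×3 = 99
D: 5×2 + 9×5 + 5×3 + 6×2 = 82
E: 5×0 + 9×0 + 5×5 + 6×4 = 49
F: 5×1 + 9×1 + 5×1 + 6×5 = 49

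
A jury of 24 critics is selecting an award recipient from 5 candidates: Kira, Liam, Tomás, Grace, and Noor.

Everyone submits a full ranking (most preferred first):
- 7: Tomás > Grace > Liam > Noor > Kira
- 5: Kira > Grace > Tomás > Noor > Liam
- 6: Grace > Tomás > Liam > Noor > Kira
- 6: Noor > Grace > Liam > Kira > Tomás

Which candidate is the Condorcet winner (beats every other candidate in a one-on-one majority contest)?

Grace vs Kira: 19–5
Grace vs Liam: 24–0
Grace vs Tomás: 17–7
Grace vs Noor: 18–6
Grace beats every other candidate.

Grace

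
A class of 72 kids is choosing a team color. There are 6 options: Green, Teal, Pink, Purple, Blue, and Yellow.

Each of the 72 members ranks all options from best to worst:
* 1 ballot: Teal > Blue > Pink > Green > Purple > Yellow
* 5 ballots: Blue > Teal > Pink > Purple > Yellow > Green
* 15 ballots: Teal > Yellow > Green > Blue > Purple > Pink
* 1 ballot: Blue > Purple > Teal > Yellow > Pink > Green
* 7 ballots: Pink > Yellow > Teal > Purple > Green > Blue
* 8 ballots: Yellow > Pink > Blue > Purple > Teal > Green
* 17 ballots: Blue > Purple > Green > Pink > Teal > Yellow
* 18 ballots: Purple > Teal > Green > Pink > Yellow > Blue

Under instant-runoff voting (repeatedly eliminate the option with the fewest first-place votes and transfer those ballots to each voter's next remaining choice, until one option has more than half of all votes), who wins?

Round 1: Green 0, Teal 16, Pink 7, Purple 18, Blue 23, Yellow 8. Green eliminated.
Round 2: Teal 16, Pink 7, Purple 18, Blue 23, Yellow 8. Pink eliminated.
Round 3: Teal 16, Purple 18, Blue 23, Yellow 15. Yellow eliminated.
Round 4: Teal 23, Purple 18, Blue 31. Purple eliminated.
Round 5: Teal 41, Blue 31. Teal has a majority (≥37).

Teal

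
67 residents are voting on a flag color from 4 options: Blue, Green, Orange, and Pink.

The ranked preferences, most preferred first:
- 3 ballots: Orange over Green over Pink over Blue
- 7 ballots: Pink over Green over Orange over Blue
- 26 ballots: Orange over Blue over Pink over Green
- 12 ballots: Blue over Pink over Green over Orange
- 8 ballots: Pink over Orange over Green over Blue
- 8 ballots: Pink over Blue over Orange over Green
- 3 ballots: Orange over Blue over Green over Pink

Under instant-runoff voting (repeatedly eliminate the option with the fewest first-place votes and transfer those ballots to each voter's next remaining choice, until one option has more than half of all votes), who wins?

Pink

Round 1: Blue 12, Green 0, Orange 32, Pink 23. Green eliminated.
Round 2: Blue 12, Orange 32, Pink 23. Blue eliminated.
Round 3: Orange 32, Pink 35. Pink has a majority (≥34).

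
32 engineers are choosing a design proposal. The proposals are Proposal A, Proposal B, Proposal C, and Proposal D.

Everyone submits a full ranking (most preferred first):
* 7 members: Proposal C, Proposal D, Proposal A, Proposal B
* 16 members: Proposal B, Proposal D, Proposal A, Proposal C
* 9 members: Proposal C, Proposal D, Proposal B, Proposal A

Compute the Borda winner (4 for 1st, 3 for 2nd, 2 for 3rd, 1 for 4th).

Proposal A: 7×2 + 16×2 + 9×1 = 55
Proposal B: 7×1 + 16×4 + 9×2 = 89
Proposal C: 7×4 + 16×1 + 9×4 = 80
Proposal D: 7×3 + 16×3 + 9×3 = 96

Proposal D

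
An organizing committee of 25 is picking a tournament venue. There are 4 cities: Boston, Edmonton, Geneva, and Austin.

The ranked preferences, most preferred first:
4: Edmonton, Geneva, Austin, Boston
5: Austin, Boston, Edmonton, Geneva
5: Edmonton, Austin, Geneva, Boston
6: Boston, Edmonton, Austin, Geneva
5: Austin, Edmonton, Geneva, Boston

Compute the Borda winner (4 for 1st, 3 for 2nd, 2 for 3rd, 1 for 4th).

Boston: 4×1 + 5×3 + 5×1 + 6×4 + 5×1 = 53
Edmonton: 4×4 + 5×2 + 5×4 + 6×3 + 5×3 = 79
Geneva: 4×3 + 5×1 + 5×2 + 6×1 + 5×2 = 43
Austin: 4×2 + 5×4 + 5×3 + 6×2 + 5×4 = 75

Edmonton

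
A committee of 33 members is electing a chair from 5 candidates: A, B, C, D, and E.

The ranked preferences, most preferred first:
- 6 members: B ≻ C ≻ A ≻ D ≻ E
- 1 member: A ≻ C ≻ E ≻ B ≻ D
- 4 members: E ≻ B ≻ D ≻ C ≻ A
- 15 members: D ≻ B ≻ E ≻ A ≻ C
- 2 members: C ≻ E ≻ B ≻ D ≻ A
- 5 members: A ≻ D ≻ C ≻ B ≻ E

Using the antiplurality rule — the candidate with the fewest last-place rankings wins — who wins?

B

Last-place votes: A 6, B 0, C 15, D 1, E 11.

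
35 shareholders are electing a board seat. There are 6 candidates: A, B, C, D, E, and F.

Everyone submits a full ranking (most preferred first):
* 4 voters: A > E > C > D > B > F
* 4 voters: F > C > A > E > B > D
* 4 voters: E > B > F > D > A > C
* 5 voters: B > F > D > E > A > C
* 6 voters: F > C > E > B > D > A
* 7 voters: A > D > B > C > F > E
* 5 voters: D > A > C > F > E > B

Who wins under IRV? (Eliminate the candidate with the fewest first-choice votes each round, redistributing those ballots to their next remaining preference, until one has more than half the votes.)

Round 1: A 11, B 5, C 0, D 5, E 4, F 10. C eliminated.
Round 2: A 11, B 5, D 5, E 4, F 10. E eliminated.
Round 3: A 11, B 9, D 5, F 10. D eliminated.
Round 4: A 16, B 9, F 10. B eliminated.
Round 5: A 16, F 19. F has a majority (≥18).

F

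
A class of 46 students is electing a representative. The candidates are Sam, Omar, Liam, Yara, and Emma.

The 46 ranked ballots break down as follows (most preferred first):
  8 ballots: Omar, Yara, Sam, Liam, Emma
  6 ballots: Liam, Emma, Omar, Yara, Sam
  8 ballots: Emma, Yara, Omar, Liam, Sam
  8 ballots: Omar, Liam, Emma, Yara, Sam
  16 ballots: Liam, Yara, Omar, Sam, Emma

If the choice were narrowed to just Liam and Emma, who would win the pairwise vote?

Liam

Liam is ranked above Emma on 38 ballots; Emma above Liam on 8.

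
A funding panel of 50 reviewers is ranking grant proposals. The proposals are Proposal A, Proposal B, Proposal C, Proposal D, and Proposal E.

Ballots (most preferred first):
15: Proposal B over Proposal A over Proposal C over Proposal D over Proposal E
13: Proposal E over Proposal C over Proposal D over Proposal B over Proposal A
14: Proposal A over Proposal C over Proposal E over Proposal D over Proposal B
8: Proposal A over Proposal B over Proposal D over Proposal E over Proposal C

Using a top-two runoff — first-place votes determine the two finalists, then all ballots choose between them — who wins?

Round 1 first-place votes: Proposal A 22, Proposal B 15, Proposal C 0, Proposal D 0, Proposal E 13. Proposal A and Proposal B advance.
Runoff: Proposal A is ranked above Proposal B on 22 ballots, Proposal B above Proposal A on 28.

Proposal B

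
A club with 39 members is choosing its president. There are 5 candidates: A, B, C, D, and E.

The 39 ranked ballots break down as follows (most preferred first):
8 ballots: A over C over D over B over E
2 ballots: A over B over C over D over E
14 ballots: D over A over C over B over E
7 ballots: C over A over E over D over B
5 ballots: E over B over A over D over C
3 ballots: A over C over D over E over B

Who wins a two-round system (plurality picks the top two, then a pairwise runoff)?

A

Round 1 first-place votes: A 13, B 0, C 7, D 14, E 5. D and A advance.
Runoff: D is ranked above A on 14 ballots, A above D on 25.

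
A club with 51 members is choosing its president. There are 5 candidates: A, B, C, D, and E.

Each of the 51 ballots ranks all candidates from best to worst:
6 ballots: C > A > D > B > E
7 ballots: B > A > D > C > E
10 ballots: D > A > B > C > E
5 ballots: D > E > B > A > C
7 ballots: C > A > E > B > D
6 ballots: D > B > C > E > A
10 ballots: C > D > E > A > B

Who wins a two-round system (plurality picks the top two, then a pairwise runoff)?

D

Round 1 first-place votes: A 0, B 7, C 23, D 21, E 0. C and D advance.
Runoff: C is ranked above D on 23 ballots, D above C on 28.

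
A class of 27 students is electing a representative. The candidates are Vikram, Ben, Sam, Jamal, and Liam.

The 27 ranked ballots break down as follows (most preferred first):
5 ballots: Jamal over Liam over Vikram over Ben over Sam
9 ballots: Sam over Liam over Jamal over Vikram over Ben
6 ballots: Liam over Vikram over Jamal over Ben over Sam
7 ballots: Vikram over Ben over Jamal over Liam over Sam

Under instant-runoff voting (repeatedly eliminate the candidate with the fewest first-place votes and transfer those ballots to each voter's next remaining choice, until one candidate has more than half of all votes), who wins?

Round 1: Vikram 7, Ben 0, Sam 9, Jamal 5, Liam 6. Ben eliminated.
Round 2: Vikram 7, Sam 9, Jamal 5, Liam 6. Jamal eliminated.
Round 3: Vikram 7, Sam 9, Liam 11. Vikram eliminated.
Round 4: Sam 9, Liam 18. Liam has a majority (≥14).

Liam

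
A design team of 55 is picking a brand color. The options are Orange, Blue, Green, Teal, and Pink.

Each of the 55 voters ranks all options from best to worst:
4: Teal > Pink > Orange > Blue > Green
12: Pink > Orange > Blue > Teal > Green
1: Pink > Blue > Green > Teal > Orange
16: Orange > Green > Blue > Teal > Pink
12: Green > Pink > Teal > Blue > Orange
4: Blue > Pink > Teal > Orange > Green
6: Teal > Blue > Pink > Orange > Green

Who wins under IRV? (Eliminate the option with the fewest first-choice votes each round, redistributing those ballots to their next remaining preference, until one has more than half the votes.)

Round 1: Orange 16, Blue 4, Green 12, Teal 10, Pink 13. Blue eliminated.
Round 2: Orange 16, Green 12, Teal 10, Pink 17. Teal eliminated.
Round 3: Orange 16, Green 12, Pink 27. Green eliminated.
Round 4: Orange 16, Pink 39. Pink has a majority (≥28).

Pink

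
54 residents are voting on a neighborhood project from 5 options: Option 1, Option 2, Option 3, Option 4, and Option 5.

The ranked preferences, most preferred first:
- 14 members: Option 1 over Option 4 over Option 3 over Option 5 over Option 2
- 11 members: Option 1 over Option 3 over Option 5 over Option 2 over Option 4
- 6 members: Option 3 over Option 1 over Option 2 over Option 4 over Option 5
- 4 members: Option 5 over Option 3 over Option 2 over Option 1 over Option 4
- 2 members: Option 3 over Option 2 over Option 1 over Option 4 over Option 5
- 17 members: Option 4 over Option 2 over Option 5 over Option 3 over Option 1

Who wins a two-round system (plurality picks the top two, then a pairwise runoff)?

Option 1

Round 1 first-place votes: Option 1 25, Option 2 0, Option 3 8, Option 4 17, Option 5 4. Option 1 and Option 4 advance.
Runoff: Option 1 is ranked above Option 4 on 37 ballots, Option 4 above Option 1 on 17.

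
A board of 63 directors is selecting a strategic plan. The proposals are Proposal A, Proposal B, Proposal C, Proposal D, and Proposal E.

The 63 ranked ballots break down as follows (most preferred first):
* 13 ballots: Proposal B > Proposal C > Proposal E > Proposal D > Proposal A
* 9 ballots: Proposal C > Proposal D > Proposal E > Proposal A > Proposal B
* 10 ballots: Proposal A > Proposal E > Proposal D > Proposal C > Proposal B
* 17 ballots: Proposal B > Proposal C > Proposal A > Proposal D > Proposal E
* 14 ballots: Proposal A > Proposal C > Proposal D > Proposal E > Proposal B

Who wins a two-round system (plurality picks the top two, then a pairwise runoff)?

Proposal A

Round 1 first-place votes: Proposal A 24, Proposal B 30, Proposal C 9, Proposal D 0, Proposal E 0. Proposal B and Proposal A advance.
Runoff: Proposal B is ranked above Proposal A on 30 ballots, Proposal A above Proposal B on 33.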